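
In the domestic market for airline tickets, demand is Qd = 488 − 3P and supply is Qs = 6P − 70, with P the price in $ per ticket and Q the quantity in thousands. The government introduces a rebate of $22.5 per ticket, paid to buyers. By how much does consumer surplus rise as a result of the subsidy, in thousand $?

Consumer surplus rises by $4867.5 thousand.

Before the subsidy: set 488 − 3P = 6P − 70 → P* = $62, Q* = 302.
With a per-unit subsidy paid to buyers, each effectively pays P − 22.5, so demand becomes Qd = 488 − 3(P − 22.5).
Solving gives Q = 347 with buyers paying $47 and sellers receiving $69.5 (the $22.5 wedge).
ΔCS is the trapezoid between Q = 347 and Q = 302 of height $15: ½ · (302 + 347) · 15 = $4867.5.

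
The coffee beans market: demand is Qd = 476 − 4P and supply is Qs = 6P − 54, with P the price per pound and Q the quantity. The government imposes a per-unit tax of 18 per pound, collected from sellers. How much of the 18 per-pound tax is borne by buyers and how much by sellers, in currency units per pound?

Buyers bear 10.8 per pound; sellers bear 7.2 per pound.

Before the tax: set 476 − 4P = 6P − 54 → P* = 53, Q* = 264.
With the tax collected from sellers, supply shifts: Qs = 6(P − 18) − 54.
Solving gives Q = 220.8 with buyers paying 63.8 and sellers receiving 45.8 (the 18 wedge).
Burden on buyers: 10.8; on sellers: 7.2. (They sum to 18.)
The less price-elastic side of the market bears the larger share of a per-unit tax.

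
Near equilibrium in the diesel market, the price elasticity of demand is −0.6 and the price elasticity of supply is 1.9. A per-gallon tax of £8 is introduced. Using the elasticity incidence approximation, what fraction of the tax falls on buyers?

Buyers' share ≈ 0.76.

Incidence ratio: buyers' share ≈ εs / (εs + |εd|) = 1.9 / (1.9 + 0.6) = 0.76.
Supply is the more elastic side, so buyers bear the larger share.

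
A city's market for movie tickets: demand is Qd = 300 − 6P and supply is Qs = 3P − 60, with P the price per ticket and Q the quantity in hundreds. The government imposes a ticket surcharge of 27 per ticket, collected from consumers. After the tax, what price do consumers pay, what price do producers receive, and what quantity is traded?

Consumers pay 49; producers receive 22; quantity = 6.

Without the tax, 300 − 6P = 3P − 60 gives 9P = 360, so P* = 40 and Q* = 60.
With the tax collected from consumers, demand (in seller-price terms) shifts: Qd = 300 − 6(P + 27).
New equilibrium: consumers pay 49, producers receive 22, Q = 6. (Wedge: Pb − Ps = 27.)
The less price-elastic side of the market bears the larger share of a per-unit tax.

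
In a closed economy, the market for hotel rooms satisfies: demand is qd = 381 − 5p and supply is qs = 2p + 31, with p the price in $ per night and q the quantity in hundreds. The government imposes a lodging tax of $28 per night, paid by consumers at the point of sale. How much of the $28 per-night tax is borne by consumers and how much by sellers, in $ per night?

Consumers bear $8 per night; sellers bear $20 per night.

Before the tax: set 381 − 5p = 2p + 31 → p* = $50, q* = 131.
With the tax collected from consumers, demand (in seller-price terms) shifts: qd = 381 − 5(p + 28).
New equilibrium: consumers pay $58, sellers receive $30, q = 91. (Wedge: pb − ps = 28.)
Burden on consumers: $8; on sellers: $20. (They sum to $28.)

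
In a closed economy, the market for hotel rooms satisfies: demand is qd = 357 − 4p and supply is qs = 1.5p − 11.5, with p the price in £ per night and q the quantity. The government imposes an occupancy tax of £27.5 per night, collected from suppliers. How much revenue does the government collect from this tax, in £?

Without the tax, 357 − 4p = 1.5p − 11.5 gives 5.5p = 368.5, so p* = £67 and q* = 89.
With the tax collected from suppliers, supply shifts: qs = 1.5(p − 27.5) − 11.5.
New equilibrium: buyers pay £74.5, suppliers receive £47, q = 59. (Wedge: pb − ps = 27.5.)
Revenue = t · Q = 27.5 · 59 = £1622.5.

Tax revenue = £1622.5.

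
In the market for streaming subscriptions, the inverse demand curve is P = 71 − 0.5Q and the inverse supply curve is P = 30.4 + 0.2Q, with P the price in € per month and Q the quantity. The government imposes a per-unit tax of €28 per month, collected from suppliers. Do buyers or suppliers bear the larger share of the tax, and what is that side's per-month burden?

Rewrite in direct form: Qd = 142 − 2P and Qs = 5P − 152.
Without the tax, 142 − 2P = 5P − 152 gives 7P = 294, so P* = €42 and Q* = 58.
With the tax collected from suppliers, supply shifts: Qs = 5(P − 28) − 152.
New equilibrium: buyers pay €62, suppliers receive €34, Q = 18. (Wedge: Pb − Ps = 28.)
Per-month burden: buyers €20, suppliers €8.
Buyers take the larger share because demand is less price-elastic here (demand slope 2 vs supply slope 5).

Buyers bear the larger share: €20 per month.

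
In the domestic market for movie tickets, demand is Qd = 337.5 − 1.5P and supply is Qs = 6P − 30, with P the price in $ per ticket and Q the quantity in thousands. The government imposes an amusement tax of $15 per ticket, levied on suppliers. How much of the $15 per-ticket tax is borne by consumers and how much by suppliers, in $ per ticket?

Before the tax: set 337.5 − 1.5P = 6P − 30 → P* = $49, Q* = 264.
With the tax collected from suppliers, supply shifts: Qs = 6(P − 15) − 30.
Solving gives Q = 246 with consumers paying $61 and suppliers receiving $46 (the $15 wedge).
Burden on consumers: $12; on suppliers: $3. (They sum to $15.)
The less price-elastic side of the market bears the larger share of a per-unit tax.

Consumers bear $12 per ticket; suppliers bear $3 per ticket.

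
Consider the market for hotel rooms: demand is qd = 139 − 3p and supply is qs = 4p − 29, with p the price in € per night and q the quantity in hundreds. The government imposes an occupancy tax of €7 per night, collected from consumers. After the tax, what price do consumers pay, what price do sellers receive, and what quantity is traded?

Before the tax: set 139 − 3p = 4p − 29 → p* = €24, q* = 67.
With the tax collected from consumers, demand (in seller-price terms) shifts: qd = 139 − 3(p + 7).
New equilibrium: consumers pay €28, sellers receive €21, q = 55. (Wedge: pb − ps = 7.)
The less price-elastic side of the market bears the larger share of a per-unit tax.

Consumers pay €28; sellers receive €21; quantity = 55.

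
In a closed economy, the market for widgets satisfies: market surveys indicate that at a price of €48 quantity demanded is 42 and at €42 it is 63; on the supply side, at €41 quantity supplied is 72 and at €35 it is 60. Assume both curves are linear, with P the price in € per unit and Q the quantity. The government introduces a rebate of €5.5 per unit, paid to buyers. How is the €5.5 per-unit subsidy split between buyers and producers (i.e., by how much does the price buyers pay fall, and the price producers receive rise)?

Buyers gain €2 per unit; producers gain €3.5 per unit.

Demand slope: (63 − 42)/(42 − 48) = -3.5, so Qd = 210 − 3.5P.
Supply slope: (60 − 72)/(35 − 41) = 2, so Qs = 2P − 10.
Without the subsidy, 210 − 3.5P = 2P − 10 gives 5.5P = 220, so P* = €40 and Q* = 70.
With a per-unit subsidy paid to buyers, each effectively pays P − 5.5, so demand becomes Qd = 210 − 3.5(P − 5.5).
Solving gives Q = 77 with buyers paying €38 and producers receiving €43.5 (the €5.5 wedge).
Gain to buyers: €2; to producers: €3.5. (They sum to €5.5.)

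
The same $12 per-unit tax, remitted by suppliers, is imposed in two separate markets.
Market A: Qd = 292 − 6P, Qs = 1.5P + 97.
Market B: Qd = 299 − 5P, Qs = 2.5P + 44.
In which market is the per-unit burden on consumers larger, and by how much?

Market A: pre-tax P* = $26, Q* = 136; post-tax Q = 121.6; per-unit burden on consumers = $2.4.
Market B: pre-tax P* = $34, Q* = 129; post-tax Q = 109; per-unit burden on consumers = $4.
Difference: $2.4 vs $4 → market B is larger by $1.6.

Market B, by $1.6.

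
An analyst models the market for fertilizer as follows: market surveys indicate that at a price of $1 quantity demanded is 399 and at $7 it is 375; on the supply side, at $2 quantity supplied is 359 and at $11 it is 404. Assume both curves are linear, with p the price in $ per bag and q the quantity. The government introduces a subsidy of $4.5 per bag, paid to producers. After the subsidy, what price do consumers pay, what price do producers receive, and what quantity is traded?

Consumers pay $3.5; producers receive $8; quantity = 389.

Demand slope: (375 − 399)/(7 − 1) = -4, so qd = 403 − 4p.
Supply slope: (404 − 359)/(11 − 2) = 5, so qs = 5p + 349.
Without the subsidy, 403 − 4p = 5p + 349 gives 9p = 54, so p* = $6 and q* = 379.
With a per-unit subsidy paid to producers, each receives p + 4.5 per unit sold, so supply becomes qs = 5(p + 4.5) + 349.
Solving gives q = 389 with consumers paying $3.5 and producers receiving $8 (the $4.5 wedge).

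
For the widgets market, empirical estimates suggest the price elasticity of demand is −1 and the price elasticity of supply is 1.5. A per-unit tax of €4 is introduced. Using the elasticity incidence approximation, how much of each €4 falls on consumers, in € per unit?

Consumers bear ≈ €2.4 per unit.

Incidence ratio: consumers' share ≈ εs / (εs + |εd|) = 1.5 / (1.5 + 1) = 0.6.
So consumers bear ≈ 0.6 × €4 = €2.4; suppliers bear €1.6.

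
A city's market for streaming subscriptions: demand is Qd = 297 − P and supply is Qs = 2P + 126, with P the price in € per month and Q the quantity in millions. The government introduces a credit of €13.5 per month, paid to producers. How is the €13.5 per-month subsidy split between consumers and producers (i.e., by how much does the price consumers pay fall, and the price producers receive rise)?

Before the subsidy: set 297 − P = 2P + 126 → P* = €57, Q* = 240.
With a per-unit subsidy paid to producers, each receives P + 13.5 per unit sold, so supply becomes Qs = 2(P + 13.5) + 126.
Solving gives Q = 249 with consumers paying €48 and producers receiving €61.5 (the €13.5 wedge).
Gain to consumers: €9; to producers: €4.5. (They sum to €13.5.)

Consumers gain €9 per month; producers gain €4.5 per month.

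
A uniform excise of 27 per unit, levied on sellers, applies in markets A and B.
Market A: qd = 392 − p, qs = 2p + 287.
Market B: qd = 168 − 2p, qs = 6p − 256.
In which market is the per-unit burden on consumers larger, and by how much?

Market A: pre-tax p* = 35, q* = 357; post-tax q = 339; per-unit burden on consumers = 18.
Market B: pre-tax p* = 53, q* = 62; post-tax q = 21.5; per-unit burden on consumers = 20.25.
Difference: 18 vs 20.25 → market B is larger by 2.25.

Market B, by 2.25.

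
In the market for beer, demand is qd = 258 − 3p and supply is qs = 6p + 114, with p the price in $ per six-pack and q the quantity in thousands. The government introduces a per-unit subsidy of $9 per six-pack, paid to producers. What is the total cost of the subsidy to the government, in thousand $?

Without the subsidy, 258 − 3p = 6p + 114 gives 9p = 144, so p* = $16 and q* = 210.
With a per-unit subsidy paid to producers, each receives p + 9 per unit sold, so supply becomes qs = 6(p + 9) + 114.
Solving gives q = 228 with buyers paying $10 and producers receiving $19 (the $9 wedge).
Outlay = t · Q = 9 · 228 = $2052.

Government outlay = $2052 thousand.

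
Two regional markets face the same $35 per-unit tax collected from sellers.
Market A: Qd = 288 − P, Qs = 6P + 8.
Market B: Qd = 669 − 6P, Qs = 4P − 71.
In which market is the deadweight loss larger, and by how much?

Market A: pre-tax P* = $40, Q* = 248; post-tax Q = 218; deadweight loss = $525.
Market B: pre-tax P* = $74, Q* = 225; post-tax Q = 141; deadweight loss = $1470.
Difference: $525 vs $1470 → market B is larger by $945.

Market B, by $945.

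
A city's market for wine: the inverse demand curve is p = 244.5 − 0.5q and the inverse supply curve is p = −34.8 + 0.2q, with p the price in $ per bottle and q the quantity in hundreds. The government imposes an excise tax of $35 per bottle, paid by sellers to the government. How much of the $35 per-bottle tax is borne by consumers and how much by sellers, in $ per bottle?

Rewrite in direct form: qd = 489 − 2p and qs = 5p + 174.
Before the tax: set 489 − 2p = 5p + 174 → p* = $45, q* = 399.
With the tax collected from sellers, supply shifts: qs = 5(p − 35) + 174.
New equilibrium: consumers pay $70, sellers receive $35, q = 349. (Wedge: pb − ps = 35.)
Burden on consumers: $25; on sellers: $10. (They sum to $35.)
The less price-elastic side of the market bears the larger share of a per-unit tax.

Consumers bear $25 per bottle; sellers bear $10 per bottle.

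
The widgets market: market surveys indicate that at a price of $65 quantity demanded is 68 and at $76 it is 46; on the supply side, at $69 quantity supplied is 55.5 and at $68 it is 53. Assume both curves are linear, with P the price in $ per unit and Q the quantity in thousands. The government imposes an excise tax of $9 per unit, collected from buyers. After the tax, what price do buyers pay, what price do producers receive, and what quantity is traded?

Buyers pay $75; producers receive $66; quantity = 48.

Demand slope: (46 − 68)/(76 − 65) = -2, so Qd = 198 − 2P.
Supply slope: (53 − 55.5)/(68 − 69) = 2.5, so Qs = 2.5P − 117.
Without the tax, 198 − 2P = 2.5P − 117 gives 4.5P = 315, so P* = $70 and Q* = 58.
With the tax collected from buyers, demand (in seller-price terms) shifts: Qd = 198 − 2(P + 9).
Solving gives Q = 48 with buyers paying $75 and producers receiving $66 (the $9 wedge).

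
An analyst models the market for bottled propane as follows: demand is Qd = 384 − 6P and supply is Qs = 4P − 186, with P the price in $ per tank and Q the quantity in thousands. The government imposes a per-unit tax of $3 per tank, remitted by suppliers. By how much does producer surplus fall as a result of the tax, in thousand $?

Producer surplus falls by $69.12 thousand.

Without the tax, 384 − 6P = 4P − 186 gives 10P = 570, so P* = $57 and Q* = 42.
With the tax collected from suppliers, supply shifts: Qs = 4(P − 3) − 186.
Solving gives Q = 34.8 with consumers paying $58.2 and suppliers receiving $55.2 (the $3 wedge).
ΔPS is the trapezoid between Q = 34.8 and Q = 42 of height $1.8: ½ · (42 + 34.8) · 1.8 = $69.12.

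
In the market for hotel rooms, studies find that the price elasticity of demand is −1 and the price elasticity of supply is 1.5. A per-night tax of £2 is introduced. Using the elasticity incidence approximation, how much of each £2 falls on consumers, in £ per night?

Incidence ratio: consumers' share ≈ εs / (εs + |εd|) = 1.5 / (1.5 + 1) = 0.6.
So consumers bear ≈ 0.6 × £2 = £1.2; suppliers bear £0.8.

Consumers bear ≈ £1.2 per night.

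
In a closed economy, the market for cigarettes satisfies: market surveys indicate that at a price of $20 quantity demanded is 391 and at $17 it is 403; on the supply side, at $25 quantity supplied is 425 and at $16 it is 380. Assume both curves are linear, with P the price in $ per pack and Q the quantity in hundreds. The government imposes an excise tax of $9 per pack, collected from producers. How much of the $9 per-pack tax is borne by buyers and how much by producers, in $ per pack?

Demand slope: (403 − 391)/(17 − 20) = -4, so Qd = 471 − 4P.
Supply slope: (380 − 425)/(16 − 25) = 5, so Qs = 5P + 300.
Before the tax: set 471 − 4P = 5P + 300 → P* = $19, Q* = 395.
With the tax collected from producers, supply shifts: Qs = 5(P − 9) + 300.
New equilibrium: buyers pay $24, producers receive $15, Q = 375. (Wedge: Pb − Ps = 9.)
Burden on buyers: $5; on producers: $4. (They sum to $9.)

Buyers bear $5 per pack; producers bear $4 per pack.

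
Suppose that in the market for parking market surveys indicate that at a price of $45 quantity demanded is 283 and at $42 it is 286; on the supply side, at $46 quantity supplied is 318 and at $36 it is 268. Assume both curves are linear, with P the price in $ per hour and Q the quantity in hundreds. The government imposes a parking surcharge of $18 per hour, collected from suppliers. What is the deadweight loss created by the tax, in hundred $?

Deadweight loss = $135 hundred.

Demand slope: (286 − 283)/(42 − 45) = -1, so Qd = 328 − P.
Supply slope: (268 − 318)/(36 − 46) = 5, so Qs = 5P + 88.
Without the tax, 328 − P = 5P + 88 gives 6P = 240, so P* = $40 and Q* = 288.
With the tax collected from suppliers, supply shifts: Qs = 5(P − 18) + 88.
New equilibrium: buyers pay $55, suppliers receive $37, Q = 273. (Wedge: Pb − Ps = 18.)
Quantity falls by |ΔQ| = |288 − 273| = 15.
DWL = ½ · t · |ΔQ| = ½ · 18 · 15 = $135.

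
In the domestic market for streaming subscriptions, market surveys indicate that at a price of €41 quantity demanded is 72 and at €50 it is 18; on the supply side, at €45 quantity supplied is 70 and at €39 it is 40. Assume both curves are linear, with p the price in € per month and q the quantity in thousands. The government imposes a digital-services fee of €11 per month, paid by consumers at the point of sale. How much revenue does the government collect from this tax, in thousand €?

Tax revenue = €330 thousand.

Demand slope: (18 − 72)/(50 − 41) = -6, so qd = 318 − 6p.
Supply slope: (40 − 70)/(39 − 45) = 5, so qs = 5p − 155.
Without the tax, 318 − 6p = 5p − 155 gives 11p = 473, so p* = €43 and q* = 60.
With the tax collected from consumers, demand (in seller-price terms) shifts: qd = 318 − 6(p + 11).
Solving gives q = 30 with consumers paying €48 and producers receiving €37 (the €11 wedge).
Revenue = t · Q = 11 · 30 = €330.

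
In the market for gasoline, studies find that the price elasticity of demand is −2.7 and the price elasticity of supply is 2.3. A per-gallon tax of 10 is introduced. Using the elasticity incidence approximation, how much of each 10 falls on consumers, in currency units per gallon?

Incidence ratio: consumers' share ≈ εs / (εs + |εd|) = 2.3 / (2.3 + 2.7) = 0.46.
So consumers bear ≈ 0.46 × 10 = 4.6; producers bear 5.4.

Consumers bear ≈ 4.6 per gallon.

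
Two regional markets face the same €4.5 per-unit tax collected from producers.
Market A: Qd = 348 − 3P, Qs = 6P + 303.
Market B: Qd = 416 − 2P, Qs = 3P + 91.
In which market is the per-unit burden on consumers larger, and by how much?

Market A, by €0.3.

Market A: pre-tax P* = €5, Q* = 333; post-tax Q = 324; per-unit burden on consumers = €3.
Market B: pre-tax P* = €65, Q* = 286; post-tax Q = 280.6; per-unit burden on consumers = €2.7.
Difference: €3 vs €2.7 → market A is larger by €0.3.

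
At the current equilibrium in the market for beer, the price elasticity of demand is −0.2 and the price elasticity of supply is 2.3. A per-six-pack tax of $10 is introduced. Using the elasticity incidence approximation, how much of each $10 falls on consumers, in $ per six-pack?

Incidence ratio: consumers' share ≈ εs / (εs + |εd|) = 2.3 / (2.3 + 0.2) = 0.92.
So consumers bear ≈ 0.92 × $10 = $9.2; sellers bear $0.8.

Consumers bear ≈ $9.2 per six-pack.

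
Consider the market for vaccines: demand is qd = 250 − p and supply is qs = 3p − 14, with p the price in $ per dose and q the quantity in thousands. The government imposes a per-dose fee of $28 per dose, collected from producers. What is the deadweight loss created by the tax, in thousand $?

Deadweight loss = $294 thousand.

Without the tax, 250 − p = 3p − 14 gives 4p = 264, so p* = $66 and q* = 184.
With the tax collected from producers, supply shifts: qs = 3(p − 28) − 14.
Solving gives q = 163 with consumers paying $87 and producers receiving $59 (the $28 wedge).
Quantity falls by |ΔQ| = |184 − 163| = 21.
DWL = ½ · t · |ΔQ| = ½ · 28 · 21 = $294.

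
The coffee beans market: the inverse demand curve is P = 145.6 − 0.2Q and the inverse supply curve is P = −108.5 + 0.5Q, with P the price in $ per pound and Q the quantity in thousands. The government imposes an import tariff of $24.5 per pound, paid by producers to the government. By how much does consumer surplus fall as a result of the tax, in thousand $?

Inverting to Q(P) form: Qd = 728 − 5P; Qs = 2P + 217.
Before the tax: set 728 − 5P = 2P + 217 → P* = $73, Q* = 363.
With the tax collected from producers, supply shifts: Qs = 2(P − 24.5) + 217.
Solving gives Q = 328 with buyers paying $80 and producers receiving $55.5 (the $24.5 wedge).
ΔCS is the trapezoid between Q = 328 and Q = 363 of height $7: ½ · (363 + 328) · 7 = $2418.5.

Consumer surplus falls by $2418.5 thousand.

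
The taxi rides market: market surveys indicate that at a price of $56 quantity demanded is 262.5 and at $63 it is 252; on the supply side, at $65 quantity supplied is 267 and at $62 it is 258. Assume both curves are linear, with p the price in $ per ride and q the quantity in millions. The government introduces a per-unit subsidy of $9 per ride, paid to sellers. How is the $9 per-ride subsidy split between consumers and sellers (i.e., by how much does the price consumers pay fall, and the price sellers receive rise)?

Consumers gain $6 per ride; sellers gain $3 per ride.

Demand slope: (252 − 262.5)/(63 − 56) = -1.5, so qd = 346.5 − 1.5p.
Supply slope: (258 − 267)/(62 − 65) = 3, so qs = 3p + 72.
Without the subsidy, 346.5 − 1.5p = 3p + 72 gives 4.5p = 274.5, so p* = $61 and q* = 255.
With a per-unit subsidy paid to sellers, each receives p + 9 per unit sold, so supply becomes qs = 3(p + 9) + 72.
Solving gives q = 264 with consumers paying $55 and sellers receiving $64 (the $9 wedge).
Gain to consumers: $6; to sellers: $3. (They sum to $9.)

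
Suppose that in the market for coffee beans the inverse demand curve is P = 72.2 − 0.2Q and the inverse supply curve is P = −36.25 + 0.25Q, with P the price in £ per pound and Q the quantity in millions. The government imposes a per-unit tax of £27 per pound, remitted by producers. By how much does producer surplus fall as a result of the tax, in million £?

Rewrite in direct form: Qd = 361 − 5P and Qs = 4P + 145.
Before the tax: set 361 − 5P = 4P + 145 → P* = £24, Q* = 241.
With the tax collected from producers, supply shifts: Qs = 4(P − 27) + 145.
New equilibrium: consumers pay £36, producers receive £9, Q = 181. (Wedge: Pb − Ps = 27.)
ΔPS is the trapezoid between Q = 181 and Q = 241 of height £15: ½ · (241 + 181) · 15 = £3165.

Producer surplus falls by £3165 million.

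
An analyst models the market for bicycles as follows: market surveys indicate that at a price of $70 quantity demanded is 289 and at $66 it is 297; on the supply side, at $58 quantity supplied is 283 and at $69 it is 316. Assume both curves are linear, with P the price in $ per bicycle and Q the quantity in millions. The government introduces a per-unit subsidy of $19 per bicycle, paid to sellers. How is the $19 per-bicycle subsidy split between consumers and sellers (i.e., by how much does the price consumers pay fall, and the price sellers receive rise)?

Demand slope: (297 − 289)/(66 − 70) = -2, so Qd = 429 − 2P.
Supply slope: (316 − 283)/(69 − 58) = 3, so Qs = 3P + 109.
Before the subsidy: set 429 − 2P = 3P + 109 → P* = $64, Q* = 301.
With a per-unit subsidy paid to sellers, each receives P + 19 per unit sold, so supply becomes Qs = 3(P + 19) + 109.
Solving gives Q = 323.8 with consumers paying $52.6 and sellers receiving $71.6 (the $19 wedge).
Gain to consumers: $11.4; to sellers: $7.6. (They sum to $19.)

Consumers gain $11.4 per bicycle; sellers gain $7.6 per bicycle.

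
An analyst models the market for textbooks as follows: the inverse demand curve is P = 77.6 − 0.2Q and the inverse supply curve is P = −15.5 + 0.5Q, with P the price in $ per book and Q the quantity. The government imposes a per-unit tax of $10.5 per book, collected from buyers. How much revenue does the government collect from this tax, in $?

Rewrite in direct form: Qd = 388 − 5P and Qs = 2P + 31.
Before the tax: set 388 − 5P = 2P + 31 → P* = $51, Q* = 133.
With the tax collected from buyers, demand (in seller-price terms) shifts: Qd = 388 − 5(P + 10.5).
New equilibrium: buyers pay $54, producers receive $43.5, Q = 118. (Wedge: Pb − Ps = 10.5.)
Revenue = t · Q = 10.5 · 118 = $1239.

Tax revenue = $1239.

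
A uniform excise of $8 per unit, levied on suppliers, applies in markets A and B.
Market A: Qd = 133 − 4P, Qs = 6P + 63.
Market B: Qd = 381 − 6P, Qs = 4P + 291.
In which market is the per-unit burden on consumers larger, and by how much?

Market A: pre-tax P* = $7, Q* = 105; post-tax Q = 85.8; per-unit burden on consumers = $4.8.
Market B: pre-tax P* = $9, Q* = 327; post-tax Q = 307.8; per-unit burden on consumers = $3.2.
Difference: $4.8 vs $3.2 → market A is larger by $1.6.

Market A, by $1.6.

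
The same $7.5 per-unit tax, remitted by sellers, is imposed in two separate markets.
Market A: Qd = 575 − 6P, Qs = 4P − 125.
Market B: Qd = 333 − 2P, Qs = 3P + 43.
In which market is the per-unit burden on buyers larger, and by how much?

Market B, by $1.5.

Market A: pre-tax P* = $70, Q* = 155; post-tax Q = 137; per-unit burden on buyers = $3.
Market B: pre-tax P* = $58, Q* = 217; post-tax Q = 208; per-unit burden on buyers = $4.5.
Difference: $3 vs $4.5 → market B is larger by $1.5.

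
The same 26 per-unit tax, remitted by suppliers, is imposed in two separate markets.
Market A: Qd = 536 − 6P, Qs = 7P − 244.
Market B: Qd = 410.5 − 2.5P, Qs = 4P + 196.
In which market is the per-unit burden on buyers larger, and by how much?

Market B, by 2.

Market A: pre-tax P* = 60, Q* = 176; post-tax Q = 92; per-unit burden on buyers = 14.
Market B: pre-tax P* = 33, Q* = 328; post-tax Q = 288; per-unit burden on buyers = 16.
Difference: 14 vs 16 → market B is larger by 2.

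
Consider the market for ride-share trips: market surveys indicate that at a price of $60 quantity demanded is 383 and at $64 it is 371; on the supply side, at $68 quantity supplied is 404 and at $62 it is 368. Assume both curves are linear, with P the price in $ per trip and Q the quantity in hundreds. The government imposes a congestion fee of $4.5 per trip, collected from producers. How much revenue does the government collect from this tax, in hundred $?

Tax revenue = $1642.5 hundred.

Demand slope: (371 − 383)/(64 − 60) = -3, so Qd = 563 − 3P.
Supply slope: (368 − 404)/(62 − 68) = 6, so Qs = 6P − 4.
Before the tax: set 563 − 3P = 6P − 4 → P* = $63, Q* = 374.
With the tax collected from producers, supply shifts: Qs = 6(P − 4.5) − 4.
New equilibrium: buyers pay $66, producers receive $61.5, Q = 365. (Wedge: Pb − Ps = 4.5.)
Revenue = t · Q = 4.5 · 365 = $1642.5.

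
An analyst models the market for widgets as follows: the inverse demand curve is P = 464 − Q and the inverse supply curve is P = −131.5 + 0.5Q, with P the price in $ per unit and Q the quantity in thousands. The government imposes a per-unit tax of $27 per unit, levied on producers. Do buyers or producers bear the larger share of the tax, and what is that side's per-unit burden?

Buyers bear the larger share: $18 per unit.

Inverting to Q(P) form: Qd = 464 − P; Qs = 2P + 263.
Without the tax, 464 − P = 2P + 263 gives 3P = 201, so P* = $67 and Q* = 397.
With the tax collected from producers, supply shifts: Qs = 2(P − 27) + 263.
Solving gives Q = 379 with buyers paying $85 and producers receiving $58 (the $27 wedge).
Per-unit burden: buyers $18, producers $9.
Buyers take the larger share because demand is less price-elastic here (demand slope 1 vs supply slope 2).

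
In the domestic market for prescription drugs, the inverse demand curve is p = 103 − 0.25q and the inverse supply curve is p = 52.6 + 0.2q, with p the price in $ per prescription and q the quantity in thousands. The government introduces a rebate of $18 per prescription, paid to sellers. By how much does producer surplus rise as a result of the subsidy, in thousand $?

Producer surplus rises by $1056 thousand.

Inverting to q(p) form: qd = 412 − 4p; qs = 5p − 263.
Without the subsidy, 412 − 4p = 5p − 263 gives 9p = 675, so p* = $75 and q* = 112.
With a per-unit subsidy paid to sellers, each receives p + 18 per unit sold, so supply becomes qs = 5(p + 18) − 263.
Solving gives q = 152 with consumers paying $65 and sellers receiving $83 (the $18 wedge).
ΔPS is the trapezoid between Q = 152 and Q = 112 of height $8: ½ · (112 + 152) · 8 = $1056.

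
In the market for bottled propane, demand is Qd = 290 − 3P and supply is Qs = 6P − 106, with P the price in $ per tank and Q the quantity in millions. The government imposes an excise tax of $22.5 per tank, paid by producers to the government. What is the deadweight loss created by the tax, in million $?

Without the tax, 290 − 3P = 6P − 106 gives 9P = 396, so P* = $44 and Q* = 158.
With the tax collected from producers, supply shifts: Qs = 6(P − 22.5) − 106.
Solving gives Q = 113 with consumers paying $59 and producers receiving $36.5 (the $22.5 wedge).
Quantity falls by |ΔQ| = |158 − 113| = 45.
DWL = ½ · t · |ΔQ| = ½ · 22.5 · 45 = $506.25.

Deadweight loss = $506.25 million.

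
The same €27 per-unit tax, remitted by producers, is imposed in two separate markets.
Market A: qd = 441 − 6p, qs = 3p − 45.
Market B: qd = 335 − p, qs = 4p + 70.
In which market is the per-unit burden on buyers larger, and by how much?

Market A: pre-tax p* = €54, q* = 117; post-tax q = 63; per-unit burden on buyers = €9.
Market B: pre-tax p* = €53, q* = 282; post-tax q = 260.4; per-unit burden on buyers = €21.6.
Difference: €9 vs €21.6 → market B is larger by €12.6.

Market B, by €12.6.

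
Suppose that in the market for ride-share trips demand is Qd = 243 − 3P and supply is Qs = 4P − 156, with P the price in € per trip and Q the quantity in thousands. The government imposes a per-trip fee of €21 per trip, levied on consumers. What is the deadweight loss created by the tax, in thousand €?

Deadweight loss = €378 thousand.

Before the tax: set 243 − 3P = 4P − 156 → P* = €57, Q* = 72.
With the tax collected from consumers, demand (in seller-price terms) shifts: Qd = 243 − 3(P + 21).
New equilibrium: consumers pay €69, suppliers receive €48, Q = 36. (Wedge: Pb − Ps = 21.)
Quantity falls by |ΔQ| = |72 − 36| = 36.
DWL = ½ · t · |ΔQ| = ½ · 21 · 36 = €378.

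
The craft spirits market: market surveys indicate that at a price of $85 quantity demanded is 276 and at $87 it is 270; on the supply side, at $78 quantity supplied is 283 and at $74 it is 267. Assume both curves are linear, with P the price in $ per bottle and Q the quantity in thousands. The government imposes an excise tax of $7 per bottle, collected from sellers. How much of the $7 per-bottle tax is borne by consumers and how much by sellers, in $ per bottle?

Consumers bear $4 per bottle; sellers bear $3 per bottle.

Demand slope: (270 − 276)/(87 − 85) = -3, so Qd = 531 − 3P.
Supply slope: (267 − 283)/(74 − 78) = 4, so Qs = 4P − 29.
Without the tax, 531 − 3P = 4P − 29 gives 7P = 560, so P* = $80 and Q* = 291.
With the tax collected from sellers, supply shifts: Qs = 4(P − 7) − 29.
Solving gives Q = 279 with consumers paying $84 and sellers receiving $77 (the $7 wedge).
Burden on consumers: $4; on sellers: $3. (They sum to $7.)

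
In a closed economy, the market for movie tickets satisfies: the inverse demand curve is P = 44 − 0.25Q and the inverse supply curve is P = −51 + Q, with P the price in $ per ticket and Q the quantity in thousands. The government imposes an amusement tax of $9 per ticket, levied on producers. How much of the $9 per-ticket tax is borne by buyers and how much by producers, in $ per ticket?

Buyers bear $1.8 per ticket; producers bear $7.2 per ticket.

Inverting to Q(P) form: Qd = 176 − 4P; Qs = P + 51.
Without the tax, 176 − 4P = P + 51 gives 5P = 125, so P* = $25 and Q* = 76.
With the tax collected from producers, supply shifts: Qs = (P − 9) + 51.
New equilibrium: buyers pay $26.8, producers receive $17.8, Q = 68.8. (Wedge: Pb − Ps = 9.)
Burden on buyers: $1.8; on producers: $7.2. (They sum to $9.)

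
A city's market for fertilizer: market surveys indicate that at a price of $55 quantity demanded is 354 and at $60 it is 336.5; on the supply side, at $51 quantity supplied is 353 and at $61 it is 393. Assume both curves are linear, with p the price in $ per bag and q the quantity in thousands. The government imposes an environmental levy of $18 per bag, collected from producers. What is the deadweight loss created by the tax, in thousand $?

Demand slope: (336.5 − 354)/(60 − 55) = -3.5, so qd = 546.5 − 3.5p.
Supply slope: (393 − 353)/(61 − 51) = 4, so qs = 4p + 149.
Without the tax, 546.5 − 3.5p = 4p + 149 gives 7.5p = 397.5, so p* = $53 and q* = 361.
With the tax collected from producers, supply shifts: qs = 4(p − 18) + 149.
Solving gives q = 327.4 with buyers paying $62.6 and producers receiving $44.6 (the $18 wedge).
Quantity falls by |ΔQ| = |361 − 327.4| = 33.6.
DWL = ½ · t · |ΔQ| = ½ · 18 · 33.6 = $302.4.

Deadweight loss = $302.4 thousand.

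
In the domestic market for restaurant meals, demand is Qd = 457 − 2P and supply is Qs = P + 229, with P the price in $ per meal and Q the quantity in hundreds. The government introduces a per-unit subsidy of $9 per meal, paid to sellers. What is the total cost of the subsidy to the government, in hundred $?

Government outlay = $2799 hundred.

Before the subsidy: set 457 − 2P = P + 229 → P* = $76, Q* = 305.
With a per-unit subsidy paid to sellers, each receives P + 9 per unit sold, so supply becomes Qs = (P + 9) + 229.
New equilibrium: consumers pay $73, sellers receive $82, Q = 311. (Wedge: Pb − Ps = −9.)
Outlay = t · Q = 9 · 311 = $2799.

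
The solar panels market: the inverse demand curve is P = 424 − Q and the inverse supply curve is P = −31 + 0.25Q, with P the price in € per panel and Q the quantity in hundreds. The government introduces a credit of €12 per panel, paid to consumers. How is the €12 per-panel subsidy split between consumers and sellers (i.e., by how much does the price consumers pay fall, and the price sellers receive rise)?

Consumers gain €9.6 per panel; sellers gain €2.4 per panel.

Inverting to Q(P) form: Qd = 424 − P; Qs = 4P + 124.
Without the subsidy, 424 − P = 4P + 124 gives 5P = 300, so P* = €60 and Q* = 364.
With a per-unit subsidy paid to consumers, each effectively pays P − 12, so demand becomes Qd = 424 − (P − 12).
New equilibrium: consumers pay €50.4, sellers receive €62.4, Q = 373.6. (Wedge: Pb − Ps = −12.)
Gain to consumers: €9.6; to sellers: €2.4. (They sum to €12.)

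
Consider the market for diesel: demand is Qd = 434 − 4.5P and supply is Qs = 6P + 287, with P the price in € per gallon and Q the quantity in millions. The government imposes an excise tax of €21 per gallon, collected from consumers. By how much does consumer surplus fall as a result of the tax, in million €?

Without the tax, 434 − 4.5P = 6P + 287 gives 10.5P = 147, so P* = €14 and Q* = 371.
With the tax collected from consumers, demand (in seller-price terms) shifts: Qd = 434 − 4.5(P + 21).
New equilibrium: consumers pay €26, sellers receive €5, Q = 317. (Wedge: Pb − Ps = 21.)
ΔCS is the trapezoid between Q = 317 and Q = 371 of height €12: ½ · (371 + 317) · 12 = €4128.

Consumer surplus falls by €4128 million.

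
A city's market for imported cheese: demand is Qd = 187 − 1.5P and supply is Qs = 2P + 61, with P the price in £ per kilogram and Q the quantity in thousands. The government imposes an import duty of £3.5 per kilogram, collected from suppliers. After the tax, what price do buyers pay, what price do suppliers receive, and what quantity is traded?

Buyers pay £38; suppliers receive £34.5; quantity = 130.

Without the tax, 187 − 1.5P = 2P + 61 gives 3.5P = 126, so P* = £36 and Q* = 133.
With the tax collected from suppliers, supply shifts: Qs = 2(P − 3.5) + 61.
Solving gives Q = 130 with buyers paying £38 and suppliers receiving £34.5 (the £3.5 wedge).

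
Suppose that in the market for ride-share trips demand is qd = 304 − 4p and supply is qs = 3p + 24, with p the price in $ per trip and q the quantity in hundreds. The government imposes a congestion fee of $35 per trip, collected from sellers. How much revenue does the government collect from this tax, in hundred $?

Tax revenue = $2940 hundred.

Without the tax, 304 − 4p = 3p + 24 gives 7p = 280, so p* = $40 and q* = 144.
With the tax collected from sellers, supply shifts: qs = 3(p − 35) + 24.
New equilibrium: buyers pay $55, sellers receive $20, q = 84. (Wedge: pb − ps = 35.)
Revenue = t · Q = 35 · 84 = $2940.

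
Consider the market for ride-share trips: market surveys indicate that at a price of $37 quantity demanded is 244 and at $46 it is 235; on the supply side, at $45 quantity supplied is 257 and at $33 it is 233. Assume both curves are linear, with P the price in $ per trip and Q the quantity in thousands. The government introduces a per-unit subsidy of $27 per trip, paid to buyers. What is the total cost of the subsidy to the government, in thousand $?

Demand slope: (235 − 244)/(46 − 37) = -1, so Qd = 281 − P.
Supply slope: (233 − 257)/(33 − 45) = 2, so Qs = 2P + 167.
Before the subsidy: set 281 − P = 2P + 167 → P* = $38, Q* = 243.
With a per-unit subsidy paid to buyers, each effectively pays P − 27, so demand becomes Qd = 281 − (P − 27).
Solving gives Q = 261 with buyers paying $20 and producers receiving $47 (the $27 wedge).
Outlay = t · Q = 27 · 261 = $7047.

Government outlay = $7047 thousand.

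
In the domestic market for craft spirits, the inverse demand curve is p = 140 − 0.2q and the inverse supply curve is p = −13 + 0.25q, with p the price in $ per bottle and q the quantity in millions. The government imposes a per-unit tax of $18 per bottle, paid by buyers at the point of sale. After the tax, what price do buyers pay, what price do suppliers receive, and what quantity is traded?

Rewrite in direct form: qd = 700 − 5p and qs = 4p + 52.
Without the tax, 700 − 5p = 4p + 52 gives 9p = 648, so p* = $72 and q* = 340.
With the tax collected from buyers, demand (in seller-price terms) shifts: qd = 700 − 5(p + 18).
Solving gives q = 300 with buyers paying $80 and suppliers receiving $62 (the $18 wedge).
The less price-elastic side of the market bears the larger share of a per-unit tax.

Buyers pay $80; suppliers receive $62; quantity = 300.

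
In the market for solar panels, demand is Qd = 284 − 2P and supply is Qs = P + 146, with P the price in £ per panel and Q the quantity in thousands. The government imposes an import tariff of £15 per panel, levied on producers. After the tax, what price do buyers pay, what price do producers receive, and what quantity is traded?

Buyers pay £51; producers receive £36; quantity = 182.

Before the tax: set 284 − 2P = P + 146 → P* = £46, Q* = 192.
With the tax collected from producers, supply shifts: Qs = (P − 15) + 146.
Solving gives Q = 182 with buyers paying £51 and producers receiving £36 (the £15 wedge).
The less price-elastic side of the market bears the larger share of a per-unit tax.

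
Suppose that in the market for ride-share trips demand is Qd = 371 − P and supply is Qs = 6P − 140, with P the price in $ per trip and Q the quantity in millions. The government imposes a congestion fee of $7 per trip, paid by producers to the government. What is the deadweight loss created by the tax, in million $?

Deadweight loss = $21 million.

Without the tax, 371 − P = 6P − 140 gives 7P = 511, so P* = $73 and Q* = 298.
With the tax collected from producers, supply shifts: Qs = 6(P − 7) − 140.
New equilibrium: buyers pay $79, producers receive $72, Q = 292. (Wedge: Pb − Ps = 7.)
Quantity falls by |ΔQ| = |298 − 292| = 6.
DWL = ½ · t · |ΔQ| = ½ · 7 · 6 = $21.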